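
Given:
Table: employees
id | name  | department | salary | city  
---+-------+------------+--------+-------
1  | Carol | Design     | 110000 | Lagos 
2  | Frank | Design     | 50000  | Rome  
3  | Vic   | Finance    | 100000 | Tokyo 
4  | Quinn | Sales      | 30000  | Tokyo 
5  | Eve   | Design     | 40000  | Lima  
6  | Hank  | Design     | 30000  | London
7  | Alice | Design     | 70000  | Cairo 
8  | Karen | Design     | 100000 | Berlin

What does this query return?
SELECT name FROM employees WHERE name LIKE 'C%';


LIKE 'C%' matches names starting with 'C'
Matching: 1

1 rows:
Carol


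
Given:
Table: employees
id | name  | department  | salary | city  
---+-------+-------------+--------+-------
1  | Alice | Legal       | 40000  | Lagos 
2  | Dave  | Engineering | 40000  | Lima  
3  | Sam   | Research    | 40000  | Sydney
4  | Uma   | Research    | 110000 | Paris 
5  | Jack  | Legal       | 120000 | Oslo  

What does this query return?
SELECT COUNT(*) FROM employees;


COUNT(*) counts all rows

5


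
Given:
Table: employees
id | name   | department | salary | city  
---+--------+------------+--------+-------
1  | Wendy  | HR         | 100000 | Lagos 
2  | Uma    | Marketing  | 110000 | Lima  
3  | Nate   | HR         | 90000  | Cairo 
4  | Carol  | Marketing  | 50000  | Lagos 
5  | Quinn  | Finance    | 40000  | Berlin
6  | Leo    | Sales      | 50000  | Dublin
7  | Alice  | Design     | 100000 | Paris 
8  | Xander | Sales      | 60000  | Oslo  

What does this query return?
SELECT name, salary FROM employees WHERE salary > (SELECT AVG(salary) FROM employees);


Subquery: AVG(salary) = 75000.0
Filtering: salary > 75000.0
  Wendy (100000) -> MATCH
  Uma (110000) -> MATCH
  Nate (90000) -> MATCH
  Alice (100000) -> MATCH


4 rows:
Wendy, 100000
Uma, 110000
Nate, 90000
Alice, 100000


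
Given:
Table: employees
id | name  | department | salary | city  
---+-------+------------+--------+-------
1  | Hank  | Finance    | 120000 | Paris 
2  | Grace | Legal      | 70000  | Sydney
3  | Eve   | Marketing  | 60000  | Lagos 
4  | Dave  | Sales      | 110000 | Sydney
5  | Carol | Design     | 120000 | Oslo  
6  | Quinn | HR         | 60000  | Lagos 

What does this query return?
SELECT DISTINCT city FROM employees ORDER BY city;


All 'city' values (row order): Paris, Sydney, Lagos, Sydney, Oslo, Lagos
Removing duplicates leaves 4 unique value(s).

4 values:
Lagos
Oslo
Paris
Sydney


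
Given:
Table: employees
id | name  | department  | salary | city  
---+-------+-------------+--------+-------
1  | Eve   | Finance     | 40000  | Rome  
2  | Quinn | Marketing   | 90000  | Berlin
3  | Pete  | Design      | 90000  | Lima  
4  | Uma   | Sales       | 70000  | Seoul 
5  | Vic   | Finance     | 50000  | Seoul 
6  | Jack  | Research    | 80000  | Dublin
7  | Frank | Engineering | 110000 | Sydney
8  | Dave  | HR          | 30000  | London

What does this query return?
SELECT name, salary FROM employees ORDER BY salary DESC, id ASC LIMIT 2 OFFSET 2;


Sort by salary DESC (id ASC tiebreak), then skip 2 and take 2
Rows 3 through 4

2 rows:
Pete, 90000
Jack, 80000


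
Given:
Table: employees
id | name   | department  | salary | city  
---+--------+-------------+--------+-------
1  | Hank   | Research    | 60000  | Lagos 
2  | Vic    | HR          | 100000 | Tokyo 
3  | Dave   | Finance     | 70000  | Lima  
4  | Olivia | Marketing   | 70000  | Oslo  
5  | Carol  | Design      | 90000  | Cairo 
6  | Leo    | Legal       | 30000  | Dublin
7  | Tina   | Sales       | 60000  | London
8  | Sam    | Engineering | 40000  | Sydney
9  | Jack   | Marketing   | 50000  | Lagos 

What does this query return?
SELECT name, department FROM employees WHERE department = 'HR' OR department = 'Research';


Filtering: department = 'HR' OR 'Research'
Matching: 2 rows

2 rows:
Hank, Research
Vic, HR


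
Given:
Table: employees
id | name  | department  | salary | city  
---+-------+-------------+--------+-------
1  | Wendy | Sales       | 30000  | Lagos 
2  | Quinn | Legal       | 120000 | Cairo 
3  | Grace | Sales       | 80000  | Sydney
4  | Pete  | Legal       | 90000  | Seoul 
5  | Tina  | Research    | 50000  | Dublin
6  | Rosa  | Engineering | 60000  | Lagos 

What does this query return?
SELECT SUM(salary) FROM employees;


SUM(salary) = 30000 + 120000 + 80000 + 90000 + 50000 + 60000 = 430000

430000


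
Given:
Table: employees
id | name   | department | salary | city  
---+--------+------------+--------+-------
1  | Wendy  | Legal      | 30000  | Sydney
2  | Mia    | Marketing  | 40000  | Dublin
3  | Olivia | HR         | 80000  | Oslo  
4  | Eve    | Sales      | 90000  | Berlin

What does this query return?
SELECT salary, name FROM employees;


Projecting columns: salary, name

4 rows:
30000, Wendy
40000, Mia
80000, Olivia
90000, Eve


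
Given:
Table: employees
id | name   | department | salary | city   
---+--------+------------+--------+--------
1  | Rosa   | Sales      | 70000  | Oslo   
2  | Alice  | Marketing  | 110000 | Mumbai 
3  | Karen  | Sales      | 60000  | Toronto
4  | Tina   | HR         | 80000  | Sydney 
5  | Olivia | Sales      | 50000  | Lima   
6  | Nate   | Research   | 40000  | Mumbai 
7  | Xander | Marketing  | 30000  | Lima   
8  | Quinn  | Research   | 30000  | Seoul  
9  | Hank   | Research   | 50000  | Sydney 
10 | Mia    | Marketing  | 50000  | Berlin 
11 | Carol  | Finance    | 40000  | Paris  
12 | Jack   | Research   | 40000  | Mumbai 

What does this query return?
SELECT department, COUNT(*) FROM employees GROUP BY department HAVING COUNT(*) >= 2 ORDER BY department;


Groups with count >= 2:
  Marketing: 3 -> PASS
  Research: 4 -> PASS
  Sales: 3 -> PASS
  Finance: 1 -> filtered out
  HR: 1 -> filtered out


3 groups:
Marketing, 3
Research, 4
Sales, 3


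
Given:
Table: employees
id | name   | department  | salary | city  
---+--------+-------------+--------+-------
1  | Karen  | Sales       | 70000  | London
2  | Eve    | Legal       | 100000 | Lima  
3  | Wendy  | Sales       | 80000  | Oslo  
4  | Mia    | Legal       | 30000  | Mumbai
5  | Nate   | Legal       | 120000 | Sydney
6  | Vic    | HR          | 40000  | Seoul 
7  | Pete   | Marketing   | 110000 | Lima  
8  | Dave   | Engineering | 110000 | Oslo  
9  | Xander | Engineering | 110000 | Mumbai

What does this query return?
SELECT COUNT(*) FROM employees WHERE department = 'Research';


Counting rows where department = 'Research'


0


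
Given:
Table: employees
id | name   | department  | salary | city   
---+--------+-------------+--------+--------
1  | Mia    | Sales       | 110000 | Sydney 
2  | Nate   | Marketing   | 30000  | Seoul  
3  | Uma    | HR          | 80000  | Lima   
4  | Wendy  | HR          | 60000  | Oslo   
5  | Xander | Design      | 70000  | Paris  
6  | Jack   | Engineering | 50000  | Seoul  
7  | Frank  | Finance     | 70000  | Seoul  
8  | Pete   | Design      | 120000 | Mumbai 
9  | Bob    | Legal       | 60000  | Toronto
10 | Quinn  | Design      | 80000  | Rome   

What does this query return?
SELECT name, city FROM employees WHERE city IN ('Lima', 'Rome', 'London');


Filtering: city IN ('Lima', 'Rome', 'London')
Matching: 2 rows

2 rows:
Uma, Lima
Quinn, Rome


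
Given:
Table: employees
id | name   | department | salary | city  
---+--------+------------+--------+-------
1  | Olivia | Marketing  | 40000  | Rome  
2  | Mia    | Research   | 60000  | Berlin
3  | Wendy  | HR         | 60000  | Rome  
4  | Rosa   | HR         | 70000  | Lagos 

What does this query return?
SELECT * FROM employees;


SELECT * returns all 4 rows with all columns

4 rows:
1, Olivia, Marketing, 40000, Rome
2, Mia, Research, 60000, Berlin
3, Wendy, HR, 60000, Rome
4, Rosa, HR, 70000, Lagos


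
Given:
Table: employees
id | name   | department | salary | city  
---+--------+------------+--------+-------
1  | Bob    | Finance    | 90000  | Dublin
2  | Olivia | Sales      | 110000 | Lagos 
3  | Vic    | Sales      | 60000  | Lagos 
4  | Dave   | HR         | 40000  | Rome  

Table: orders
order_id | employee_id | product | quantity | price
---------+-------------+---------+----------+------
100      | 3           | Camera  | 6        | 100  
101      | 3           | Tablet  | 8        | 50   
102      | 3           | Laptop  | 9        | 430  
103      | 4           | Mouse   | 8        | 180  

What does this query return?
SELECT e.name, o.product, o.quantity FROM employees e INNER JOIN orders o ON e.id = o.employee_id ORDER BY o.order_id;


Joining employees.id = orders.employee_id:
  employee Vic (id=3) -> order Camera
  employee Vic (id=3) -> order Tablet
  employee Vic (id=3) -> order Laptop
  employee Dave (id=4) -> order Mouse


4 rows:
Vic, Camera, 6
Vic, Tablet, 8
Vic, Laptop, 9
Dave, Mouse, 8


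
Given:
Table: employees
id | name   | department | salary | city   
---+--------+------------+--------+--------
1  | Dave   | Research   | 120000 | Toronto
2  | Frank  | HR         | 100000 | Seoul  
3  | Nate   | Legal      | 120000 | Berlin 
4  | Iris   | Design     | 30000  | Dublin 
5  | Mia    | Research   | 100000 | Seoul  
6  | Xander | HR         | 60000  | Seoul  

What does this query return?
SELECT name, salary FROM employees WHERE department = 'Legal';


Filtering: department = 'Legal'
Matching rows: 1

1 rows:
Nate, 120000


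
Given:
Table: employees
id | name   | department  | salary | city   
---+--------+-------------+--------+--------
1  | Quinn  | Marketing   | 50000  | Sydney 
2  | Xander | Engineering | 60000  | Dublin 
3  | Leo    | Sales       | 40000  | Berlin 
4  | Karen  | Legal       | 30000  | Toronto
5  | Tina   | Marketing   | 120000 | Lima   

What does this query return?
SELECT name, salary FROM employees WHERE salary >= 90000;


Filtering: salary >= 90000
Matching: 1 rows

1 rows:
Tina, 120000


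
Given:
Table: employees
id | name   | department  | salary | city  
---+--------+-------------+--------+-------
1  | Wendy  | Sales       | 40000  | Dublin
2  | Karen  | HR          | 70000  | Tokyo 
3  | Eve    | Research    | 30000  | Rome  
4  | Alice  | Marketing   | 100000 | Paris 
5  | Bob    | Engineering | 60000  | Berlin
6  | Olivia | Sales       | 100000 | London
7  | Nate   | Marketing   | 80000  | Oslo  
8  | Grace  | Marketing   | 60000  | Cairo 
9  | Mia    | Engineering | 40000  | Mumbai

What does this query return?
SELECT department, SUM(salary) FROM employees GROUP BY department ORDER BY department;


Summing salary within each department:
  Engineering: 60000 + 40000 = 100000
  HR: 70000 = 70000
  Marketing: 100000 + 80000 + 60000 = 240000
  Research: 30000 = 30000
  Sales: 40000 + 100000 = 140000


5 groups:
Engineering, 100000
HR, 70000
Marketing, 240000
Research, 30000
Sales, 140000


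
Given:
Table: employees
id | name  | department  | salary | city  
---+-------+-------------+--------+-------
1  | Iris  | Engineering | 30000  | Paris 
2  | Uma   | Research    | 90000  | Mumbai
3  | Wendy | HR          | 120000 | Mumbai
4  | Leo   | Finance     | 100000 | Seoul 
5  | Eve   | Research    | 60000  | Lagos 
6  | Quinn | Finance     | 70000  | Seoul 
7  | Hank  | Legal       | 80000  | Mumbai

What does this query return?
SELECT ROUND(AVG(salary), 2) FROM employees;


SUM(salary) = 550000
COUNT = 7
ROUND(AVG, 2) = ROUND(550000 / 7, 2) = 78571.43

78571.43


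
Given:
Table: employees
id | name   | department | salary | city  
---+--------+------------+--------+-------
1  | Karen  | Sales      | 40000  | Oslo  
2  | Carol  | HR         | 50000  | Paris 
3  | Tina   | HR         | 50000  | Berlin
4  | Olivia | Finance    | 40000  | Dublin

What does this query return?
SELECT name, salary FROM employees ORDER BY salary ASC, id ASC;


Sorting by salary ASC, then id ASC for ties

4 rows:
Karen, 40000
Olivia, 40000
Carol, 50000
Tina, 50000


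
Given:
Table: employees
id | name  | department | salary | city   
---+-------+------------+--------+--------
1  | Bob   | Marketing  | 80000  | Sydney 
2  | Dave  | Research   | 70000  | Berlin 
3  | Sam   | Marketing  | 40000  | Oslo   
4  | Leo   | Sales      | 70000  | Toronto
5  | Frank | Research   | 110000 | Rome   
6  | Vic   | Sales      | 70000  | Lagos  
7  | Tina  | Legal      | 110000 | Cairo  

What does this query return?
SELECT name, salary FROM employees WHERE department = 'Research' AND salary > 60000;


Filtering: department = 'Research' AND salary > 60000
Matching: 2 rows

2 rows:
Dave, 70000
Frank, 110000


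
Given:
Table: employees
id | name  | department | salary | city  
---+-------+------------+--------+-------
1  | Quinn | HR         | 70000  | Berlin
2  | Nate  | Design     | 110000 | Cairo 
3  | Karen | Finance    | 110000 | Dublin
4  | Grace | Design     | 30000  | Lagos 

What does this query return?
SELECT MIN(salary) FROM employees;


Salaries: 70000, 110000, 110000, 30000
MIN = 30000

30000


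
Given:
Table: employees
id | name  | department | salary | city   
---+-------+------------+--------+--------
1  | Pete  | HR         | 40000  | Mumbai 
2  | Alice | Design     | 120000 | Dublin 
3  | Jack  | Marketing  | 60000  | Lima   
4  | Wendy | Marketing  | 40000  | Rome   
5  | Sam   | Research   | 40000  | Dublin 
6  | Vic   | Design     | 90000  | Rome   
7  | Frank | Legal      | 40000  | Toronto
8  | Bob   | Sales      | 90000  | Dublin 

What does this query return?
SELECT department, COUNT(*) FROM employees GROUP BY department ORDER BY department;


Assigning each row to its department group:
  Pete -> HR
  Alice -> Design
  Jack -> Marketing
  Wendy -> Marketing
  Sam -> Research
  Vic -> Design
  Frank -> Legal
  Bob -> Sales


6 groups:
Design, 2
HR, 1
Legal, 1
Marketing, 2
Research, 1
Sales, 1


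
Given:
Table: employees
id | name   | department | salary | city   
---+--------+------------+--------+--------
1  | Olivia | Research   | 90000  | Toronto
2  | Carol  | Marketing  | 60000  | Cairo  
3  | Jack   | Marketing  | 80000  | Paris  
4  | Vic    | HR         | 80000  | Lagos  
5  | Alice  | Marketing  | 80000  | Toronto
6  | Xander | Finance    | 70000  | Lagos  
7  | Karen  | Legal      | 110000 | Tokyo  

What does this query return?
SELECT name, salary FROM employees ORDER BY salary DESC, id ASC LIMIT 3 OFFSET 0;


Sort by salary DESC (id ASC tiebreak), then skip 0 and take 3
Rows 1 through 3

3 rows:
Karen, 110000
Olivia, 90000
Jack, 80000


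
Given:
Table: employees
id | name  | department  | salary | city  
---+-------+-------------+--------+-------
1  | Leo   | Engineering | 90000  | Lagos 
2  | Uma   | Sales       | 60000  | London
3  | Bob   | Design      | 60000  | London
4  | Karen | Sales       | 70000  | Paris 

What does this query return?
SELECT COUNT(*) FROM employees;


COUNT(*) counts all rows

4


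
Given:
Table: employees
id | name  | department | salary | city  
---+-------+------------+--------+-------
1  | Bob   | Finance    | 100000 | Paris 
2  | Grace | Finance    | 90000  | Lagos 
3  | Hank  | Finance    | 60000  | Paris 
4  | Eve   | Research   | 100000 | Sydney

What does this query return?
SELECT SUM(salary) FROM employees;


SUM(salary) = 100000 + 90000 + 60000 + 100000 = 350000

350000


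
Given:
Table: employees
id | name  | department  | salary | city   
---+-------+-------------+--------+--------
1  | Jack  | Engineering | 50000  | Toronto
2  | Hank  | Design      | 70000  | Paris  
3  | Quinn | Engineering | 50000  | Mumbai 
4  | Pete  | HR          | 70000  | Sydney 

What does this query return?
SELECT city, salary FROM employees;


Projecting columns: city, salary

4 rows:
Toronto, 50000
Paris, 70000
Mumbai, 50000
Sydney, 70000


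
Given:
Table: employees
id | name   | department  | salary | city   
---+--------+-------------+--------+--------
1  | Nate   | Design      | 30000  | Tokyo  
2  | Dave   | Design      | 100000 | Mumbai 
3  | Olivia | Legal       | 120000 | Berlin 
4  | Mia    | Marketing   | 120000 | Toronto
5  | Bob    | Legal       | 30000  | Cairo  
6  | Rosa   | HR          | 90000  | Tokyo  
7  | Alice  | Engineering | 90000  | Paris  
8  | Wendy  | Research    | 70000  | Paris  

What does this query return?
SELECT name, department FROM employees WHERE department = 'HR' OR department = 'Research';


Filtering: department = 'HR' OR 'Research'
Matching: 2 rows

2 rows:
Rosa, HR
Wendy, Research


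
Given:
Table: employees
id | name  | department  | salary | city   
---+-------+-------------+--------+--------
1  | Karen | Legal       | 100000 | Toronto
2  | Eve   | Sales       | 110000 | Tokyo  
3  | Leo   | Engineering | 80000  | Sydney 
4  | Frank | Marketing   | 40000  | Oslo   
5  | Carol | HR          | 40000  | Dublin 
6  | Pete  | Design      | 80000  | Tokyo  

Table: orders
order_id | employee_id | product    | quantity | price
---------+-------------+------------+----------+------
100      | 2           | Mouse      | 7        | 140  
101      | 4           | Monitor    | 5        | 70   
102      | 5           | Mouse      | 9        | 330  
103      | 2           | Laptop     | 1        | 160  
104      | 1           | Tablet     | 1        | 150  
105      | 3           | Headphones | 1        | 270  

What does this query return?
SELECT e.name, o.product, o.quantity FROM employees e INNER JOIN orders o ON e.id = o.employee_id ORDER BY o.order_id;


Joining employees.id = orders.employee_id:
  employee Eve (id=2) -> order Mouse
  employee Frank (id=4) -> order Monitor
  employee Carol (id=5) -> order Mouse
  employee Eve (id=2) -> order Laptop
  employee Karen (id=1) -> order Tablet
  employee Leo (id=3) -> order Headphones


6 rows:
Eve, Mouse, 7
Frank, Monitor, 5
Carol, Mouse, 9
Eve, Laptop, 1
Karen, Tablet, 1
Leo, Headphones, 1


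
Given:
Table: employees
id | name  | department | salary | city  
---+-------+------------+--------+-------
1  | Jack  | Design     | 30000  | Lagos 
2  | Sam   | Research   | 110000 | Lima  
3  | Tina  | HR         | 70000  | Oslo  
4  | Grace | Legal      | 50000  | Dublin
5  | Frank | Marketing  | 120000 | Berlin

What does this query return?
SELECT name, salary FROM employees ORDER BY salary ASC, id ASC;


Sorting by salary ASC, then id ASC for ties

5 rows:
Jack, 30000
Grace, 50000
Tina, 70000
Sam, 110000
Frank, 120000


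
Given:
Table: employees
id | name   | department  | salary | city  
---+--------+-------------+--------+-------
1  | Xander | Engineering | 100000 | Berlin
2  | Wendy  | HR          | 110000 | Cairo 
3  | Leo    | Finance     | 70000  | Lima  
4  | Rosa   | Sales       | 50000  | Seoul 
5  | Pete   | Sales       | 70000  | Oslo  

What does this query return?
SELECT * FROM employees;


SELECT * returns all 5 rows with all columns

5 rows:
1, Xander, Engineering, 100000, Berlin
2, Wendy, HR, 110000, Cairo
3, Leo, Finance, 70000, Lima
4, Rosa, Sales, 50000, Seoul
5, Pete, Sales, 70000, Oslo


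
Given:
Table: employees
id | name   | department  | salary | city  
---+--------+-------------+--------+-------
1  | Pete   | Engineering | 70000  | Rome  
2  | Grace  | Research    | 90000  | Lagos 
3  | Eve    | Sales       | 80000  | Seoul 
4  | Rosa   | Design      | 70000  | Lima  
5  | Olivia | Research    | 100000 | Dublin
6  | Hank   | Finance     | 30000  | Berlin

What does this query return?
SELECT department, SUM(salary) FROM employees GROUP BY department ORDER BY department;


Summing salary within each department:
  Design: 70000 = 70000
  Engineering: 70000 = 70000
  Finance: 30000 = 30000
  Research: 90000 + 100000 = 190000
  Sales: 80000 = 80000


5 groups:
Design, 70000
Engineering, 70000
Finance, 30000
Research, 190000
Sales, 80000


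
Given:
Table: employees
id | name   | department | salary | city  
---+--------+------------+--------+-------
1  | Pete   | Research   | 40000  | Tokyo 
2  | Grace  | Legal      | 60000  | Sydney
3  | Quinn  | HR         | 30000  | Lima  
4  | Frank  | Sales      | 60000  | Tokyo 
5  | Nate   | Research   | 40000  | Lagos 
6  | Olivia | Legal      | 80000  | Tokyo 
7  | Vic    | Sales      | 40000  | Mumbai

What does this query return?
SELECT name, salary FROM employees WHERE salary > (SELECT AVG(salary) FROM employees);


Subquery: AVG(salary) = 50000.0
Filtering: salary > 50000.0
  Grace (60000) -> MATCH
  Frank (60000) -> MATCH
  Olivia (80000) -> MATCH


3 rows:
Grace, 60000
Frank, 60000
Olivia, 80000


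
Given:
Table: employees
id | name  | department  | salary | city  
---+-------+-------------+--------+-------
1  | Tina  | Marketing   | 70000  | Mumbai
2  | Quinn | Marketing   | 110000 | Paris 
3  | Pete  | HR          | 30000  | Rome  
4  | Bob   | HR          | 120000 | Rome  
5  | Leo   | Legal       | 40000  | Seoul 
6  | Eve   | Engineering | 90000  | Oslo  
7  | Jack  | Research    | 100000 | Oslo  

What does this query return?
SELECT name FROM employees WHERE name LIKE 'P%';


LIKE 'P%' matches names starting with 'P'
Matching: 1

1 rows:
Pete


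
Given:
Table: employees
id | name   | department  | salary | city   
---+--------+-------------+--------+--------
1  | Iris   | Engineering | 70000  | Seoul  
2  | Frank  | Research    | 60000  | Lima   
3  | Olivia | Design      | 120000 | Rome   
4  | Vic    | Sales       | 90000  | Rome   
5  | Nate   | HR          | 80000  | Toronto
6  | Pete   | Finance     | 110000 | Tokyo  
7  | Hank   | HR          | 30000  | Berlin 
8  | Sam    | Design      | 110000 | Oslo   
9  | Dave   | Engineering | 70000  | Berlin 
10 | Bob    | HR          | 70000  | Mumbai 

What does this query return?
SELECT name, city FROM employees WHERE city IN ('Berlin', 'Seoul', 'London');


Filtering: city IN ('Berlin', 'Seoul', 'London')
Matching: 3 rows

3 rows:
Iris, Seoul
Hank, Berlin
Dave, Berlin


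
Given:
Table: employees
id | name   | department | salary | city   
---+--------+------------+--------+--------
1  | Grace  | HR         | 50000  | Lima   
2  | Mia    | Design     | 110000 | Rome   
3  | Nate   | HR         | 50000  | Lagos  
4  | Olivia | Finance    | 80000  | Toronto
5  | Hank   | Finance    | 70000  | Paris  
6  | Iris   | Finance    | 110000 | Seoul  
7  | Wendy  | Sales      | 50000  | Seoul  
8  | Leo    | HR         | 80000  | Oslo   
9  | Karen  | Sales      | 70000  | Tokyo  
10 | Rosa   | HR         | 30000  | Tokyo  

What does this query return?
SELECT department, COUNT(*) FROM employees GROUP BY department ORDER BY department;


Assigning each row to its department group:
  Grace -> HR
  Mia -> Design
  Nate -> HR
  Olivia -> Finance
  Hank -> Finance
  Iris -> Finance
  Wendy -> Sales
  Leo -> HR
  Karen -> Sales
  Rosa -> HR


4 groups:
Design, 1
Finance, 3
HR, 4
Sales, 2


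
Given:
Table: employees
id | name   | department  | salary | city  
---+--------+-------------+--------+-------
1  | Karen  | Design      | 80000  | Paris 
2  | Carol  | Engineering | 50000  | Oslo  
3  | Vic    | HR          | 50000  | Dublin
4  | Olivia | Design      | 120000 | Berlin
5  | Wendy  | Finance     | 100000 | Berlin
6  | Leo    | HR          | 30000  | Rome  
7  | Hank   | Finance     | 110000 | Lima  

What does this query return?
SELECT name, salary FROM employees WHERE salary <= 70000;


Filtering: salary <= 70000
Matching: 3 rows

3 rows:
Carol, 50000
Vic, 50000
Leo, 30000


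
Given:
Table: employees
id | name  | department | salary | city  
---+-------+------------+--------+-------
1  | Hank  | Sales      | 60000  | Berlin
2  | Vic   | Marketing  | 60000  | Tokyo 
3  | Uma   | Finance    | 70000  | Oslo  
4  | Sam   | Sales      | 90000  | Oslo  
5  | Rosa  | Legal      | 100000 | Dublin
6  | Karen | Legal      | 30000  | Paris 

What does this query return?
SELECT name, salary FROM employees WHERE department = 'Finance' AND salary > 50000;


Filtering: department = 'Finance' AND salary > 50000
Matching: 1 rows

1 rows:
Uma, 70000


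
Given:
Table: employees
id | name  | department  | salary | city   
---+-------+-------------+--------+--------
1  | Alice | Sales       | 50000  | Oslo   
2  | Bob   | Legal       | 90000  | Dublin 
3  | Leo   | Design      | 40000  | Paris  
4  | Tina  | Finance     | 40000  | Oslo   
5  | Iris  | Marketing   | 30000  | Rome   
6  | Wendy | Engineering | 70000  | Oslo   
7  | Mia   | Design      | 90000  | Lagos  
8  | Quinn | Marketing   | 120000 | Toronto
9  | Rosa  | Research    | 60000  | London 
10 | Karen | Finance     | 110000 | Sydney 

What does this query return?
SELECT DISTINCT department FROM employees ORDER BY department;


All 'department' values (row order): Sales, Legal, Design, Finance, Marketing, Engineering, Design, Marketing, Research, Finance
Removing duplicates leaves 7 unique value(s).

7 values:
Design
Engineering
Finance
Legal
Marketing
Research
Sales


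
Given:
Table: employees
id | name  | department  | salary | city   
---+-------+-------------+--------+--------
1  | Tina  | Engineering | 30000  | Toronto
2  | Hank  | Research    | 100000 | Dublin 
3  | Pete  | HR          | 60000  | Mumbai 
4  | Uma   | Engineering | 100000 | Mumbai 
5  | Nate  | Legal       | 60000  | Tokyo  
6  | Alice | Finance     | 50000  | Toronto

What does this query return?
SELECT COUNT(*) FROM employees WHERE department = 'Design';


Counting rows where department = 'Design'


0


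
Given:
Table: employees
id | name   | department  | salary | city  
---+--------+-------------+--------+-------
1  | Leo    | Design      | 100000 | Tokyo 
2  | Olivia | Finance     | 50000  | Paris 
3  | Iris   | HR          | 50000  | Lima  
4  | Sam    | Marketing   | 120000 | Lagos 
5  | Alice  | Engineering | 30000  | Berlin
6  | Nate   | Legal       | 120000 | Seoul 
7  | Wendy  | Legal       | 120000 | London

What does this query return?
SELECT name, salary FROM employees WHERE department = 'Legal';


Filtering: department = 'Legal'
Matching rows: 2

2 rows:
Nate, 120000
Wendy, 120000


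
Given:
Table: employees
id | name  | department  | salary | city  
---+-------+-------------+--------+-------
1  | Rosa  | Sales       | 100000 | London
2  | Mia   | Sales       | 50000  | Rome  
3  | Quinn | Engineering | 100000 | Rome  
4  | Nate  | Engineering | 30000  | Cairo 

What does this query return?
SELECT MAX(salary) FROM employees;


Salaries: 100000, 50000, 100000, 30000
MAX = 100000

100000


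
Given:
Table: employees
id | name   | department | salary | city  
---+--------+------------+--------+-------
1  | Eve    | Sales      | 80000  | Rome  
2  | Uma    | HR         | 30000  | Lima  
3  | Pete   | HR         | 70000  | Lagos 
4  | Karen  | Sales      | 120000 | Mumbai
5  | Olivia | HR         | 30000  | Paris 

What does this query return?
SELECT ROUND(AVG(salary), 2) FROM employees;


SUM(salary) = 330000
COUNT = 5
ROUND(AVG, 2) = ROUND(330000 / 5, 2) = 66000.0

66000.0


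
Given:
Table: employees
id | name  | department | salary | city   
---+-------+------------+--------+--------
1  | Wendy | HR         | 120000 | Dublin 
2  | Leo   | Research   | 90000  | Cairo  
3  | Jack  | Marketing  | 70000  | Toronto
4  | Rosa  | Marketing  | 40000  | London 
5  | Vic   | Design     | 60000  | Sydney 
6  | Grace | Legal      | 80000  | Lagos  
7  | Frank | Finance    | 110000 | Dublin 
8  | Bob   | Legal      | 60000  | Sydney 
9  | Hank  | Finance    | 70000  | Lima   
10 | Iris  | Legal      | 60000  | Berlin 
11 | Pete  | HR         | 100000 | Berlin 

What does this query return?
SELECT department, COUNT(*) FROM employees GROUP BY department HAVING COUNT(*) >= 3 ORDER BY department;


Groups with count >= 3:
  Legal: 3 -> PASS
  Design: 1 -> filtered out
  Finance: 2 -> filtered out
  HR: 2 -> filtered out
  Marketing: 2 -> filtered out
  Research: 1 -> filtered out


1 groups:
Legal, 3


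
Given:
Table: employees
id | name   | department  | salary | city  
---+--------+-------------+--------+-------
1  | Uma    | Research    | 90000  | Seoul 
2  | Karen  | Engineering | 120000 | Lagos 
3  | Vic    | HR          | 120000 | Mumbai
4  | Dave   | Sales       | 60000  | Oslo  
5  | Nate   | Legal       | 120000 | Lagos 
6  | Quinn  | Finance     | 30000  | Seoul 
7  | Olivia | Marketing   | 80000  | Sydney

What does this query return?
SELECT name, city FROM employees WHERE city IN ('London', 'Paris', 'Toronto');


Filtering: city IN ('London', 'Paris', 'Toronto')
Matching: 0 rows

Empty result set (0 rows)


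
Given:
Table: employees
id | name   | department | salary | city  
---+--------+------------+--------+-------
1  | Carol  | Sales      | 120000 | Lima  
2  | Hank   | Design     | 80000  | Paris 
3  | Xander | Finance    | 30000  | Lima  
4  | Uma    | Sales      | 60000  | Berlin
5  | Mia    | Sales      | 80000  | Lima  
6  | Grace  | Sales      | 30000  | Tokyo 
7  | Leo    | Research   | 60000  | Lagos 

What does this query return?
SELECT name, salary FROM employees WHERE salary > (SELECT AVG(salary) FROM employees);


Subquery: AVG(salary) = 65714.29
Filtering: salary > 65714.29
  Carol (120000) -> MATCH
  Hank (80000) -> MATCH
  Mia (80000) -> MATCH


3 rows:
Carol, 120000
Hank, 80000
Mia, 80000


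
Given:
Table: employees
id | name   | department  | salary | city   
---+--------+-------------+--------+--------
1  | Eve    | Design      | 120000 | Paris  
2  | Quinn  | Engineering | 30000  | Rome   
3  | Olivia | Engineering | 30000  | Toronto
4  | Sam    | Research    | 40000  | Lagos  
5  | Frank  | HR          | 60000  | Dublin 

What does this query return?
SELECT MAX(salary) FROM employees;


Salaries: 120000, 30000, 30000, 40000, 60000
MAX = 120000

120000


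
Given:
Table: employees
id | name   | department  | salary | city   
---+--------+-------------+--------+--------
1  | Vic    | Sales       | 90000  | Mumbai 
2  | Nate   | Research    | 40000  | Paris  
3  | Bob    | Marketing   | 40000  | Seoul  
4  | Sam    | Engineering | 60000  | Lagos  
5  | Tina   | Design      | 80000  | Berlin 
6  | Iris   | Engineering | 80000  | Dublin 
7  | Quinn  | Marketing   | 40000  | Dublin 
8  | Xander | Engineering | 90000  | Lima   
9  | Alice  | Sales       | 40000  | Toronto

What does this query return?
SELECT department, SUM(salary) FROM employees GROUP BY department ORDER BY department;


Summing salary within each department:
  Design: 80000 = 80000
  Engineering: 60000 + 80000 + 90000 = 230000
  Marketing: 40000 + 40000 = 80000
  Research: 40000 = 40000
  Sales: 90000 + 40000 = 130000


5 groups:
Design, 80000
Engineering, 230000
Marketing, 80000
Research, 40000
Sales, 130000


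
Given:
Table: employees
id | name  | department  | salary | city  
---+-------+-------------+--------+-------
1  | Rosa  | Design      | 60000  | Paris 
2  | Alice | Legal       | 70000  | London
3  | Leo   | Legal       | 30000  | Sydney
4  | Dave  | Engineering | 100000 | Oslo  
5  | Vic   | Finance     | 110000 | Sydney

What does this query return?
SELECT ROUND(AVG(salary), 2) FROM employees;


SUM(salary) = 370000
COUNT = 5
ROUND(AVG, 2) = ROUND(370000 / 5, 2) = 74000.0

74000.0


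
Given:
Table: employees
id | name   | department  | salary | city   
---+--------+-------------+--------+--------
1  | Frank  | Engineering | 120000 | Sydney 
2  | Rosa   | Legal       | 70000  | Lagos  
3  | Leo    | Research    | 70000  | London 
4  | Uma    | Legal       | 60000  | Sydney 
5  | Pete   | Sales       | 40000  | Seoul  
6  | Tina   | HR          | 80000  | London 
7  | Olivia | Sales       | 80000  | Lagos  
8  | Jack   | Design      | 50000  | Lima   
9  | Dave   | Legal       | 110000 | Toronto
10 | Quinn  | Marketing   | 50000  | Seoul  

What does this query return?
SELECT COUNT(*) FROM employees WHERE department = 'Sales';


Counting rows where department = 'Sales'
  Pete -> MATCH
  Olivia -> MATCH


2


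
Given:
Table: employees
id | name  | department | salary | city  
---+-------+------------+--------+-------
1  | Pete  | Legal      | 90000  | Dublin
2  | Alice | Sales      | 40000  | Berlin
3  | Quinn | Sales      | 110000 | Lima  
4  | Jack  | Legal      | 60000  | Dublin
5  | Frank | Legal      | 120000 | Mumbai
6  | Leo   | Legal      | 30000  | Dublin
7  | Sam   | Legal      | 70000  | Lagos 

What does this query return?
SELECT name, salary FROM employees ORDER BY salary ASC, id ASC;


Sorting by salary ASC, then id ASC for ties

7 rows:
Leo, 30000
Alice, 40000
Jack, 60000
Sam, 70000
Pete, 90000
Quinn, 110000
Frank, 120000


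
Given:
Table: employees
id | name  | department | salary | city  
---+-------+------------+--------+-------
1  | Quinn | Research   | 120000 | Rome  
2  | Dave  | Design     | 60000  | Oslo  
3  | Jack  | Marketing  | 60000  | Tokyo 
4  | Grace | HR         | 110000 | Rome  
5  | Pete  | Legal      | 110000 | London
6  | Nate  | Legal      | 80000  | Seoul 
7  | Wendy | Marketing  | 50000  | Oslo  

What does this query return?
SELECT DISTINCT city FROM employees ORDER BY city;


All 'city' values (row order): Rome, Oslo, Tokyo, Rome, London, Seoul, Oslo
Removing duplicates leaves 5 unique value(s).

5 values:
London
Oslo
Rome
Seoul
Tokyo


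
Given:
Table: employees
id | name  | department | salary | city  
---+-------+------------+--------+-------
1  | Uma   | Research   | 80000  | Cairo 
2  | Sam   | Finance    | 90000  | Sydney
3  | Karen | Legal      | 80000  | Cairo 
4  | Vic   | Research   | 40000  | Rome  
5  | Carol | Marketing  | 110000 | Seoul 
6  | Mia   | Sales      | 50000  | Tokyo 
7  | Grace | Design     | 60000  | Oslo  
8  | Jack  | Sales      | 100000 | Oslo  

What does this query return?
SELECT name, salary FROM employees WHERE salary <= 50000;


Filtering: salary <= 50000
Matching: 2 rows

2 rows:
Vic, 40000
Mia, 50000


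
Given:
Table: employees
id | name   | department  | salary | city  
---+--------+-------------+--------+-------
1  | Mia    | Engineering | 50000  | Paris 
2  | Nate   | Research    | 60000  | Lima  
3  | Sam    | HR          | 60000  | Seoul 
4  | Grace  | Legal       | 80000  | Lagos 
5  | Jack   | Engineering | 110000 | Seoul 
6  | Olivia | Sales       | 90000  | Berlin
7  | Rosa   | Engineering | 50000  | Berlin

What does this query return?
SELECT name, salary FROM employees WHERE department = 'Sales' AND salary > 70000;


Filtering: department = 'Sales' AND salary > 70000
Matching: 1 rows

1 rows:
Olivia, 90000


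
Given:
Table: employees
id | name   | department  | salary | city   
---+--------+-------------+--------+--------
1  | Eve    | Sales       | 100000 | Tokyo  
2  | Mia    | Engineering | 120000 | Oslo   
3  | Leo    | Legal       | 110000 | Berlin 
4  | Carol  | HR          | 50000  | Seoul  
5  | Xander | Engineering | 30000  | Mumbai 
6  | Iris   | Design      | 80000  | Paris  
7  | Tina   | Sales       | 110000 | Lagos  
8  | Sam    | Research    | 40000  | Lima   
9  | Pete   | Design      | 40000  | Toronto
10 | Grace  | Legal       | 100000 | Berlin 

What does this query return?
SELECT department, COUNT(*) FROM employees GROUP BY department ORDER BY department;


Assigning each row to its department group:
  Eve -> Sales
  Mia -> Engineering
  Leo -> Legal
  Carol -> HR
  Xander -> Engineering
  Iris -> Design
  Tina -> Sales
  Sam -> Research
  Pete -> Design
  Grace -> Legal


6 groups:
Design, 2
Engineering, 2
HR, 1
Legal, 2
Research, 1
Sales, 2


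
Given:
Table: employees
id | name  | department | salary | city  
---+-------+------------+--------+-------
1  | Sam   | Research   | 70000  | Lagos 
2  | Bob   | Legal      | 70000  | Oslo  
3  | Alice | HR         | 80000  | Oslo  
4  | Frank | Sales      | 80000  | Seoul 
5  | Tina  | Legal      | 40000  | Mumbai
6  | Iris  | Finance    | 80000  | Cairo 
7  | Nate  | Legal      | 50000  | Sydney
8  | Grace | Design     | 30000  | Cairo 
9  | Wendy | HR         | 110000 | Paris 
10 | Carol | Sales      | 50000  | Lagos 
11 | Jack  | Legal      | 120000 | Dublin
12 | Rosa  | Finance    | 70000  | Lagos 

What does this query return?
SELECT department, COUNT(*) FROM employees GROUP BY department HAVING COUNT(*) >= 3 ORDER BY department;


Groups with count >= 3:
  Legal: 4 -> PASS
  Design: 1 -> filtered out
  Finance: 2 -> filtered out
  HR: 2 -> filtered out
  Research: 1 -> filtered out
  Sales: 2 -> filtered out


1 groups:
Legal, 4


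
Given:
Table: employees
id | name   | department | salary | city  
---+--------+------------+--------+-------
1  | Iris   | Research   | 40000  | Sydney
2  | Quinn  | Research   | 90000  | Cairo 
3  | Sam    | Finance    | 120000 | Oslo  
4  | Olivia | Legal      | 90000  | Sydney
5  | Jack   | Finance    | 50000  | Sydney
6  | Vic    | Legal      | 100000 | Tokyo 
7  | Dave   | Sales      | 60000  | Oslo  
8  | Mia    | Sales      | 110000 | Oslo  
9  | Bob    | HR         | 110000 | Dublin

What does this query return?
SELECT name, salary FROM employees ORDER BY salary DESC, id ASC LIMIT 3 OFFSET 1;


Sort by salary DESC (id ASC tiebreak), then skip 1 and take 3
Rows 2 through 4

3 rows:
Mia, 110000
Bob, 110000
Vic, 100000


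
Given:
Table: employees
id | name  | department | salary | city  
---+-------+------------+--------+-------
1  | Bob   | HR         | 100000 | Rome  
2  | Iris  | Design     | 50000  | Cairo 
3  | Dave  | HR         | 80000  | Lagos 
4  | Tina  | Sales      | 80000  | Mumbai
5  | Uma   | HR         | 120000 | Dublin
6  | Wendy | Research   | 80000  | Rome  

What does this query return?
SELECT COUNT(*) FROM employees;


COUNT(*) counts all rows

6


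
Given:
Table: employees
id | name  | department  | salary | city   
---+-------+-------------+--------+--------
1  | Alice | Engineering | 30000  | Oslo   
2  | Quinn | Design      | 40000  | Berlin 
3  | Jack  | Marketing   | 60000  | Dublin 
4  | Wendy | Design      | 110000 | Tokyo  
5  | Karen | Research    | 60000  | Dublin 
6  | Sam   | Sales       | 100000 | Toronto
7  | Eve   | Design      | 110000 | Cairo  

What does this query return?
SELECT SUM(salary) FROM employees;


SUM(salary) = 30000 + 40000 + 60000 + 110000 + 60000 + 100000 + 110000 = 510000

510000


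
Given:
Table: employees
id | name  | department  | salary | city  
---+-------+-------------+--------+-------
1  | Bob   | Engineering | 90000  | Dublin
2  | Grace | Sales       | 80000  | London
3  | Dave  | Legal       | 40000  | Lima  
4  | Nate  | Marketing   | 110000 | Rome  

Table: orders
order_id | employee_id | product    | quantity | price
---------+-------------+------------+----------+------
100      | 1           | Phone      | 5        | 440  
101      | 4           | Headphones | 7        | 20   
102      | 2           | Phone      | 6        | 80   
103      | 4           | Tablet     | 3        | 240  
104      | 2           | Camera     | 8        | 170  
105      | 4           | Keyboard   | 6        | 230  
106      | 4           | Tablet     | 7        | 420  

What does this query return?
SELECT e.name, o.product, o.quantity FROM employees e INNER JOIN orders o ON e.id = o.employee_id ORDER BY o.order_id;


Joining employees.id = orders.employee_id:
  employee Bob (id=1) -> order Phone
  employee Nate (id=4) -> order Headphones
  employee Grace (id=2) -> order Phone
  employee Nate (id=4) -> order Tablet
  employee Grace (id=2) -> order Camera
  employee Nate (id=4) -> order Keyboard
  employee Nate (id=4) -> order Tablet


7 rows:
Bob, Phone, 5
Nate, Headphones, 7
Grace, Phone, 6
Nate, Tablet, 3
Grace, Camera, 8
Nate, Keyboard, 6
Nate, Tablet, 7


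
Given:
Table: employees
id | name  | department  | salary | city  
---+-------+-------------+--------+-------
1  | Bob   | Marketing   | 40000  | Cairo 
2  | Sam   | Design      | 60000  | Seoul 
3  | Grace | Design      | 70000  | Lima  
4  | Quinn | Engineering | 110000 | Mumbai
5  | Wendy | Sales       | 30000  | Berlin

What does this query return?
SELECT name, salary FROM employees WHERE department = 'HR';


Filtering: department = 'HR'
Matching rows: 0

Empty result set (0 rows)


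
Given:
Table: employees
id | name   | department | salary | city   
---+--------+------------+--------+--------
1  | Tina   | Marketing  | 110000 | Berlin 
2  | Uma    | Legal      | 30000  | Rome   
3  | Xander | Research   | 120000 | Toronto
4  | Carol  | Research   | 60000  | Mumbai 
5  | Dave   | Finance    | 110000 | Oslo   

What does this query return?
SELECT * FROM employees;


SELECT * returns all 5 rows with all columns

5 rows:
1, Tina, Marketing, 110000, Berlin
2, Uma, Legal, 30000, Rome
3, Xander, Research, 120000, Toronto
4, Carol, Research, 60000, Mumbai
5, Dave, Finance, 110000, Oslo
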